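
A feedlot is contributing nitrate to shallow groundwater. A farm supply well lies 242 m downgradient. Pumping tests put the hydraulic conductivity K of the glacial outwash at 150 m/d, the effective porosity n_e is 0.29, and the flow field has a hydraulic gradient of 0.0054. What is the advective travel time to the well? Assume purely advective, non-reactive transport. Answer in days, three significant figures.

86.6 days

q = Ki = 150 × 0.0054 = 0.8100 m/d
Average linear velocity = 0.8100 / 0.29 = 2.793 m/d
t = L / v = 242 / 2.793 = 86.64 d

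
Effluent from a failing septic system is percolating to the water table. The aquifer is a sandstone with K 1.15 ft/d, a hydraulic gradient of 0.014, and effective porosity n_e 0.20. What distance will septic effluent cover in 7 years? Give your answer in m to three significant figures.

K = 1.15 ft/d × 0.3048 = 0.3505 m/d
Specific discharge q = 0.3505 × 0.014 = 0.004907 m/d
Average linear velocity = 0.004907 / 0.20 = 0.02454 m/d
T = 7 yr × 365 = 2555 d
L = v × T = 0.02454 × 2555 = 62.69 m

62.7 m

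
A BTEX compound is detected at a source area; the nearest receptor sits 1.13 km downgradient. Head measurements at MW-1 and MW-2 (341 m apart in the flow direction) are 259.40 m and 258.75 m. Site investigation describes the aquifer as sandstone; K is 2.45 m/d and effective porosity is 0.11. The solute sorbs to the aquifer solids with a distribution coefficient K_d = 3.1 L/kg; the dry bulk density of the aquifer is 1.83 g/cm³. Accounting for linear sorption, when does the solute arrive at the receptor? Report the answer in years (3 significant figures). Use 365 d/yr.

3830 years

Hydraulic gradient i = (259.40 − 258.75) / 341 = 0.65 / 341 = 0.001906
q = Ki = 2.45 × 0.001906 = 0.004670 m/d
v = Ki/n = 2.45·0.001906/0.11 = 0.04246 m/d
Retardation R = 1 + ρ_b·K_d/n = 1 + 1.83×3.1/0.11 = 52.57
Contaminant velocity v_c = v/R = 0.04246/52.57 = 8.076e-4 m/d
L = 1.13 km = 1130 m
t = L/v_c = 1130/8.076e-4 = 1.399e6 d
   = 1.399e6/365 = 3830 yr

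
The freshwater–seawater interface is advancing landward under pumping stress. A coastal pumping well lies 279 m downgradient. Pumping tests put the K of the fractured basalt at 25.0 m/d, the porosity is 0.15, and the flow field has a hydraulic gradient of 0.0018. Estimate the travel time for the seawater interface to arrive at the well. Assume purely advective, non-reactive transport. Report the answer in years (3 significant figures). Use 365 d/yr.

2.55 years

q = Ki = 25.0 × 0.0018 = 0.04500 m/d
v = Ki/n = 25.0·0.0018/0.15 = 0.3000 m/d
t = L / v = 279 / 0.3000 = 930.0 d
   = 930.0 / 365 = 2.55 yr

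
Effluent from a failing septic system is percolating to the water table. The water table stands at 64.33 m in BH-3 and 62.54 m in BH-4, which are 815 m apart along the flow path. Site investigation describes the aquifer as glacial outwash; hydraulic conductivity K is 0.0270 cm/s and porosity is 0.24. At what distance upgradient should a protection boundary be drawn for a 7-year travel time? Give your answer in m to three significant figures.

545 m

Hydraulic gradient i = (64.33 − 62.54) / 815 = 1.79 / 815 = 0.002196
K = 0.0270 cm/s × 864 = 23.33 m/d
q = Ki = 23.33 × 0.002196 = 0.05124 m/d
Average linear velocity = 0.05124 / 0.24 = 0.2135 m/d
T = 7 yr × 365 = 2555 d
L = v × T = 0.2135 × 2555 = 545.4 m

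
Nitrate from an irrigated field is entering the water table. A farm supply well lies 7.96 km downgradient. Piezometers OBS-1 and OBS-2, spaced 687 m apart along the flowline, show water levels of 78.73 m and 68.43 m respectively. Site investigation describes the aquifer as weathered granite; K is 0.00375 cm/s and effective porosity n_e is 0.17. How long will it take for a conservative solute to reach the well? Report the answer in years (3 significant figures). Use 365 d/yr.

Hydraulic gradient i = (78.73 − 68.43) / 687 = 10.30 / 687 = 0.01499
K = 0.00375 cm/s × 864 = 3.240 m/d
q = Ki = 3.240 × 0.01499 = 0.04858 m/d
Average linear velocity = 0.04858 / 0.17 = 0.2857 m/d
L = 7.96 km = 7960 m
t = L / v = 7960 / 0.2857 = 27860 d
   = 27860 / 365 = 76.3 yr

76.3 years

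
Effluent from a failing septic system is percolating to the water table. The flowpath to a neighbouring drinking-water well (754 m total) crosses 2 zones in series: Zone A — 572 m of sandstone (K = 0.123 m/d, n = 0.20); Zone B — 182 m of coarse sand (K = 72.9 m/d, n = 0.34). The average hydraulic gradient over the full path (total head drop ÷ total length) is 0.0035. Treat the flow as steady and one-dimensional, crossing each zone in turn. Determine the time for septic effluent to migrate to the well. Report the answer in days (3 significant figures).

311000 days

Continuity: the same q passes through each zone, so ΔH = q·Σ(L_j/K_j) — the zones act as resistances in series.
Σ(L/K) = 572/0.123 + 182/72.9 = 4650 + 2.497 = 4653 d
K_eq = L_total / Σ(L/K) = 754 / 4653 = 0.1620 m/d
q = K_eq · i = 0.1620 × 0.0035 = 5.672e-4 m/d (same in every zone)
Zone A: v = q/n = 5.672e-4/0.20 = 0.002836 m/d → t_A = 572/0.002836 = 201700 d
Zone B: v = q/n = 5.672e-4/0.34 = 0.001668 m/d → t_B = 182/0.001668 = 109100 d
Total t = 201700 + 109100 = 310800 d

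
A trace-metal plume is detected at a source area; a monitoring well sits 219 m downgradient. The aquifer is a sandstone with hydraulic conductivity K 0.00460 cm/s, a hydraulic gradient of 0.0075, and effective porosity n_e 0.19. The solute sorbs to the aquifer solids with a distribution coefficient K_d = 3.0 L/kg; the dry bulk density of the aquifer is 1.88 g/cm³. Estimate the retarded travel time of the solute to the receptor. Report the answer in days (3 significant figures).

K = 0.00460 cm/s × 864 = 3.974 m/d
Darcy flux q = K·i = 3.974 × 0.0075 = 0.02981 m/d
v = Ki/n = 3.974·0.0075/0.19 = 0.1569 m/d
Retardation R = 1 + ρ_b·K_d/n = 1 + 1.88×3.0/0.19 = 30.68
Contaminant velocity v_c = v/R = 0.1569/30.68 = 0.005113 m/d
t = L/v_c = 219/0.005113 = 42830 d

42800 days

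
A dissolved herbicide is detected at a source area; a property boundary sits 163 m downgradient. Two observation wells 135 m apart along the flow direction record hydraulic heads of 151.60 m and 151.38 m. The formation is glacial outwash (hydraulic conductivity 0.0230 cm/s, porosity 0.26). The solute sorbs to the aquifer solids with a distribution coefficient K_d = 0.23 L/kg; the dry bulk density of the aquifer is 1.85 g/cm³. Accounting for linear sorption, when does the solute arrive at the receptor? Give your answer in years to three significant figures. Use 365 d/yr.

9.45 years

Hydraulic gradient i = (151.60 − 151.38) / 135 = 0.22 / 135 = 0.001630
K = 0.0230 cm/s × 864 = 19.87 m/d
Specific discharge q = 19.87 × 0.001630 = 0.03238 m/d
v_s = q/n_e = 0.03238/0.26 = 0.1246 m/d
Retardation R = 1 + ρ_b·K_d/n = 1 + 1.85×0.23/0.26 = 2.637
Contaminant velocity v_c = v/R = 0.1246/2.637 = 0.04724 m/d
t = L/v_c = 163/0.04724 = 3450 d
   = 3450/365 = 9.45 yr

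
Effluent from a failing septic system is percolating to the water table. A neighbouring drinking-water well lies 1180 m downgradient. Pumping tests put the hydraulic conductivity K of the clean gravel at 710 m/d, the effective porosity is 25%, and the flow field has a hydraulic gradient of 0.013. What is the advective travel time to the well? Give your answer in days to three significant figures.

32.0 days

Specific discharge q = 710 × 0.013 = 9.230 m/d
v_s = q/n_e = 9.230/0.25 = 36.92 m/d
t = L / v = 1180 / 36.92 = 31.96 d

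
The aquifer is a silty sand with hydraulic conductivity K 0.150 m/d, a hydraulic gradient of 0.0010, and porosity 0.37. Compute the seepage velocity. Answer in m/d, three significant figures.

Darcy flux q = K·i = 0.150 × 0.0010 = 1.500e-4 m/d
Average linear velocity = 1.500e-4 / 0.37 = 4.054e-4 m/d

4.05e-4 m/d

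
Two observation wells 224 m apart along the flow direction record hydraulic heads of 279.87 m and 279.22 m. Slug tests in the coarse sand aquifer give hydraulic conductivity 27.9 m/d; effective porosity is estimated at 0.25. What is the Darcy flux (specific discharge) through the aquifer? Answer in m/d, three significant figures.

0.0810 m/d

Hydraulic gradient i = (279.87 − 279.22) / 224 = 0.65 / 224 = 0.002902
Specific discharge q = 27.9 × 0.002902 = 0.08096 m/d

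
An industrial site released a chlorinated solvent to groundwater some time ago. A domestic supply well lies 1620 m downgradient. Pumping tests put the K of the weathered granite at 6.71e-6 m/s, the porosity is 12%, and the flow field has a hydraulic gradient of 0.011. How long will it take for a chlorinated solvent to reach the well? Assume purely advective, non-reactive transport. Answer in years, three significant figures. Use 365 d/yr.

83.5 years

K = 6.71e-6 m/s × 86400 s/d = 0.5797 m/d
q = Ki = 0.5797 × 0.011 = 0.006377 m/d
v = Ki/n = 0.5797·0.011/0.12 = 0.05314 m/d
t = L / v = 1620 / 0.05314 = 30480 d
   = 30480 / 365 = 83.5 yr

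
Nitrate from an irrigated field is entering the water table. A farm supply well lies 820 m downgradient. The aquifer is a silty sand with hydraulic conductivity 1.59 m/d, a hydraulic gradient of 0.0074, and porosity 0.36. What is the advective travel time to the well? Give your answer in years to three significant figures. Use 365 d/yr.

Specific discharge q = 1.59 × 0.0074 = 0.01177 m/d
v_s = q/n_e = 0.01177/0.36 = 0.03268 m/d
t = L / v = 820 / 0.03268 = 25090 d
   = 25090 / 365 = 68.7 yr

68.7 years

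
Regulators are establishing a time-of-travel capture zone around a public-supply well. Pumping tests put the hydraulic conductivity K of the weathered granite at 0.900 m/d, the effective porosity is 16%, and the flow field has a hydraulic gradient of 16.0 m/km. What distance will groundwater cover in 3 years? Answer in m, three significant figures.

98.6 m

q = Ki = 0.900 × 0.016 = 0.01440 m/d
Seepage velocity v = q / n = 0.01440 / 0.16 = 0.09000 m/d
T = 3 yr × 365 = 1095 d
L = v × T = 0.09000 × 1095 = 98.55 m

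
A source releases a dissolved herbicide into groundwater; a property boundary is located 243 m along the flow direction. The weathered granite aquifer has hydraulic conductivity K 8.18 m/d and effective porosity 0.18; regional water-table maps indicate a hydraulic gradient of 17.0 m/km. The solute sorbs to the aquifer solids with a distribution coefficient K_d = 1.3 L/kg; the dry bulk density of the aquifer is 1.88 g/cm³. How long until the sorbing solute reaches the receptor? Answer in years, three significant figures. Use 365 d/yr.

Specific discharge q = 8.18 × 0.017 = 0.1391 m/d
Average linear velocity = 0.1391 / 0.18 = 0.7726 m/d
Retardation R = 1 + ρ_b·K_d/n = 1 + 1.88×1.3/0.18 = 14.58
Contaminant velocity v_c = v/R = 0.7726/14.58 = 0.05300 m/d
t = L/v_c = 243/0.05300 = 4585 d
   = 4585/365 = 12.6 yr

12.6 years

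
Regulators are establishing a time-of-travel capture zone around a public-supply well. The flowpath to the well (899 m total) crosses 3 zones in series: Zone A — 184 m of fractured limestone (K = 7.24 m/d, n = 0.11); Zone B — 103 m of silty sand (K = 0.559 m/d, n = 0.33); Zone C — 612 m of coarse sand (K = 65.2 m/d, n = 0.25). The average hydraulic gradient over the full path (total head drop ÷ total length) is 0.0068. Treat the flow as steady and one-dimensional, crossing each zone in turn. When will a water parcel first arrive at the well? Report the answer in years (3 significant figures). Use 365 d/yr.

For zones in series the flux q is common to all zones; the equivalent conductivity is the harmonic (thickness-weighted) mean, K_eq = L_total / Σ(L_j/K_j).
Σ(L/K) = 184/7.24 + 103/0.559 + 612/65.2 = 25.41 + 184.3 + 9.387 = 219.1 d
K_eq = L_total / Σ(L/K) = 899 / 219.1 = 4.104 m/d
q = K_eq · i = 4.104 × 0.0068 = 0.02791 m/d (same in every zone)
Zone A: v = q/n = 0.02791/0.11 = 0.2537 m/d → t_A = 184/0.2537 = 725.3 d
Zone B: v = q/n = 0.02791/0.33 = 0.08457 m/d → t_B = 103/0.08457 = 1218 d
Zone C: v = q/n = 0.02791/0.25 = 0.1116 m/d → t_C = 612/0.1116 = 5483 d
Total t = 725.3 + 1218 + 5483 = 7426 d
   = 7426 / 365 = 20.3 yr

20.3 years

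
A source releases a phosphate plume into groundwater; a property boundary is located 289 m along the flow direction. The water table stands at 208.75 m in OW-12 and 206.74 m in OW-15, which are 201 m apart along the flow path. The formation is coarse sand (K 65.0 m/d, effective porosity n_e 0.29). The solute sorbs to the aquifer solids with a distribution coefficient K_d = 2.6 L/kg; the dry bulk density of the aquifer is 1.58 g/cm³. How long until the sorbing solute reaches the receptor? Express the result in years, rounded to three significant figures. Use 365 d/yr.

5.36 years

Hydraulic gradient i = (208.75 − 206.74) / 201 = 2.01 / 201 = 0.01000
Specific discharge q = 65.0 × 0.01000 = 0.6500 m/d
v_s = q/n_e = 0.6500/0.29 = 2.241 m/d
Retardation R = 1 + ρ_b·K_d/n = 1 + 1.58×2.6/0.29 = 15.17
Contaminant velocity v_c = v/R = 2.241/15.17 = 0.1478 m/d
t = L/v_c = 289/0.1478 = 1955 d
   = 1955/365 = 5.36 yr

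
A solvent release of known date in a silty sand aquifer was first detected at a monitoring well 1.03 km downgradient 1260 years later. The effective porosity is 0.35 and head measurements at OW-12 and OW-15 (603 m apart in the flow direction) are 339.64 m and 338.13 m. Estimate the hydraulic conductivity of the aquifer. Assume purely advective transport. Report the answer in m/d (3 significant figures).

Hydraulic gradient i = (339.64 − 338.13) / 603 = 1.51 / 603 = 0.002504
t = 1260 years = 459900 d
L = 1.03 km = 1030 m
v = L / t = 1030 / 459900 = 0.002240 m/d
K = v · n / i = 0.002240 × 0.35 / 0.002504 = 0.313 m/d

0.313 m/d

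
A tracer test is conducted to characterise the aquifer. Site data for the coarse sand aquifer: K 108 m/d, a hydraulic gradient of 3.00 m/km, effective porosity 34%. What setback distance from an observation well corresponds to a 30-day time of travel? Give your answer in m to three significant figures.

28.6 m

Darcy flux q = K·i = 108 × 0.0030 = 0.3240 m/d
Average linear velocity = 0.3240 / 0.34 = 0.9529 m/d
L = v × T = 0.9529 × 30 = 28.59 m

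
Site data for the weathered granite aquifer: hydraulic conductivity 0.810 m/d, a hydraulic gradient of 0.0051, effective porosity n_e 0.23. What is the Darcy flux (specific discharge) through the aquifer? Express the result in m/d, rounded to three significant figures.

0.00413 m/d

q = Ki = 0.810 × 0.0051 = 0.004131 m/d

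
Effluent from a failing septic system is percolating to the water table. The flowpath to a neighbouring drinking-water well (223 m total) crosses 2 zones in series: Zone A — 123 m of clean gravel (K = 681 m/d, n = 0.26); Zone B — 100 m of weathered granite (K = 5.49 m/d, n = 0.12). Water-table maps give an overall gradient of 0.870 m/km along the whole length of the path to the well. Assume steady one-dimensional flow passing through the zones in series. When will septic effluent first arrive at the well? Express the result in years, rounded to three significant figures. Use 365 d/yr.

11.4 years

Steady 1-D flow in series ⇒ the Darcy flux q is identical in every zone and the zone head losses add (resistances L/K in series).
Σ(L/K) = 123/681 + 100/5.49 = 0.1806 + 18.21 = 18.40 d
K_eq = L_total / Σ(L/K) = 223 / 18.40 = 12.12 m/d
q = K_eq · i = 12.12 × 8.7e-4 = 0.01055 m/d (same in every zone)
Zone A: v = q/n = 0.01055/0.26 = 0.04056 m/d → t_A = 123/0.04056 = 3032 d
Zone B: v = q/n = 0.01055/0.12 = 0.08789 m/d → t_B = 100/0.08789 = 1138 d
Total t = 3032 + 1138 = 4170 d
   = 4170 / 365 = 11.4 yr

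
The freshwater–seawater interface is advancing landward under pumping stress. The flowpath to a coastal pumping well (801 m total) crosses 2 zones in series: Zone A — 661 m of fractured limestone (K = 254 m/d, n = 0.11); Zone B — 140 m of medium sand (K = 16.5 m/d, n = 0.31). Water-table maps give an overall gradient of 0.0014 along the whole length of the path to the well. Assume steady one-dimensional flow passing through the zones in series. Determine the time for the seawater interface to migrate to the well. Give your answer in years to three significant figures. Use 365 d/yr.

3.15 years

For zones in series the flux q is common to all zones; the equivalent conductivity is the harmonic (thickness-weighted) mean, K_eq = L_total / Σ(L_j/K_j).
Σ(L/K) = 661/254 + 140/16.5 = 2.602 + 8.485 = 11.09 d
K_eq = L_total / Σ(L/K) = 801 / 11.09 = 72.25 m/d
q = K_eq · i = 72.25 × 0.0014 = 0.1011 m/d (same in every zone)
Zone A: v = q/n = 0.1011/0.11 = 0.9195 m/d → t_A = 661/0.9195 = 718.9 d
Zone B: v = q/n = 0.1011/0.31 = 0.3263 m/d → t_B = 140/0.3263 = 429.1 d
Total t = 718.9 + 429.1 = 1148 d
   = 1148 / 365 = 3.15 yr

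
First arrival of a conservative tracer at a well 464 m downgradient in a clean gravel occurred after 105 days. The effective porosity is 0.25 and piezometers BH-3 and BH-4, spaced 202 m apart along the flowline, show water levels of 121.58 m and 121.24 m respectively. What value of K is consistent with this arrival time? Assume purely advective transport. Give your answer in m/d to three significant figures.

656 m/d

Hydraulic gradient i = (121.58 − 121.24) / 202 = 0.34 / 202 = 0.001683
v = L / t = 464 / 105 = 4.419 m/d
K = v · n / i = 4.419 × 0.25 / 0.001683 = 656 m/d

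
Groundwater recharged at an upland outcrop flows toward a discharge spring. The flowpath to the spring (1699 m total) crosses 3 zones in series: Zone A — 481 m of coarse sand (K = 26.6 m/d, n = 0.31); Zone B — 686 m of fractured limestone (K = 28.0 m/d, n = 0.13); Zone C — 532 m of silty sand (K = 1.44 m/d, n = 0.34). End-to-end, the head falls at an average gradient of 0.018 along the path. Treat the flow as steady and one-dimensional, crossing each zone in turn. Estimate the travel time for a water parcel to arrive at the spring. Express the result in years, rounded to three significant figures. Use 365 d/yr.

Steady 1-D flow in series ⇒ the Darcy flux q is identical in every zone and the zone head losses add (resistances L/K in series).
Σ(L/K) = 481/26.6 + 686/28.0 + 532/1.44 = 18.08 + 24.50 + 369.4 = 412.0 d
K_eq = L_total / Σ(L/K) = 1699 / 412.0 = 4.124 m/d
q = K_eq · i = 4.124 × 0.018 = 0.07422 m/d (same in every zone)
Zone A: v = q/n = 0.07422/0.31 = 0.2394 m/d → t_A = 481/0.2394 = 2009 d
Zone B: v = q/n = 0.07422/0.13 = 0.5709 m/d → t_B = 686/0.5709 = 1202 d
Zone C: v = q/n = 0.07422/0.34 = 0.2183 m/d → t_C = 532/0.2183 = 2437 d
Total t = 2009 + 1202 + 2437 = 5647 d
   = 5647 / 365 = 15.5 yr

15.5 years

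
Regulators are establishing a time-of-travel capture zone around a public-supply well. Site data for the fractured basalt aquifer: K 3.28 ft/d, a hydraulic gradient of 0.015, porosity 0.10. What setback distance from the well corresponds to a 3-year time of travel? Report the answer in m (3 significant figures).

K = 3.28 ft/d × 0.3048 = 0.9997 m/d
Specific discharge q = 0.9997 × 0.015 = 0.01500 m/d
Average linear velocity = 0.01500 / 0.10 = 0.1500 m/d
T = 3 yr × 365 = 1095 d
L = v × T = 0.1500 × 1095 = 164.2 m

164 m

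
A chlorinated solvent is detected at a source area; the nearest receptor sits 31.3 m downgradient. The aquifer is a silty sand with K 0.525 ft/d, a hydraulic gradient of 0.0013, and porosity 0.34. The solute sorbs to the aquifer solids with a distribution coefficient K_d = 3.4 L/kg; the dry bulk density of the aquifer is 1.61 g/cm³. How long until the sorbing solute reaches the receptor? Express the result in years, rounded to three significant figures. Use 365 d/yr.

2400 years

K = 0.525 ft/d × 0.3048 = 0.1600 m/d
Specific discharge q = 0.1600 × 0.0013 = 2.080e-4 m/d
Seepage velocity v = q / n = 2.080e-4 / 0.34 = 6.118e-4 m/d
Retardation R = 1 + ρ_b·K_d/n = 1 + 1.61×3.4/0.34 = 17.10
Contaminant velocity v_c = v/R = 6.118e-4/17.10 = 3.578e-5 m/d
t = L/v_c = 31.3/3.578e-5 = 874800 d
   = 874800/365 = 2400 yr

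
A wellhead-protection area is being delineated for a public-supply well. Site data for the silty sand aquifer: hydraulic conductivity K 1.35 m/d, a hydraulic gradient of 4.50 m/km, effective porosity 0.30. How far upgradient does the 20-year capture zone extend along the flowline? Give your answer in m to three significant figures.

Darcy flux q = K·i = 1.35 × 0.0045 = 0.006075 m/d
Average linear velocity = 0.006075 / 0.30 = 0.02025 m/d
T = 20 yr × 365 = 7300 d
L = v × T = 0.02025 × 7300 = 147.8 m

148 m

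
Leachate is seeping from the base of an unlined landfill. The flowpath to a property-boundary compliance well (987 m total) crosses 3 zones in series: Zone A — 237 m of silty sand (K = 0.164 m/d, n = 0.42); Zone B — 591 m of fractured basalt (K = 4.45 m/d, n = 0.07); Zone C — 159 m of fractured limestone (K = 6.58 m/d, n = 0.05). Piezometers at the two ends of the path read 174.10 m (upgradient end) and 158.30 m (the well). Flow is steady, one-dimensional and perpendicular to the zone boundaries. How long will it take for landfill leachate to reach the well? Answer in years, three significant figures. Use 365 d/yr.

Total head drop ΔH = 174.10 − 158.30 = 15.80 m
Continuity: the same q passes through each zone, so ΔH = q·Σ(L_j/K_j) — the zones act as resistances in series.
Σ(L/K) = 237/0.164 + 591/4.45 + 159/6.58 = 1445 + 132.8 + 24.16 = 1602 d
q = ΔH / Σ(L/K) = 15.80 / 1602 = 0.009862 m/d (same in every zone)
Zone A: v = q/n = 0.009862/0.42 = 0.02348 m/d → t_A = 237/0.02348 = 10090 d
Zone B: v = q/n = 0.009862/0.07 = 0.1409 m/d → t_B = 591/0.1409 = 4195 d
Zone C: v = q/n = 0.009862/0.05 = 0.1972 m/d → t_C = 159/0.1972 = 806.1 d
Total t = 10090 + 4195 + 806.1 = 15090 d
   = 15090 / 365 = 41.4 yr

41.4 years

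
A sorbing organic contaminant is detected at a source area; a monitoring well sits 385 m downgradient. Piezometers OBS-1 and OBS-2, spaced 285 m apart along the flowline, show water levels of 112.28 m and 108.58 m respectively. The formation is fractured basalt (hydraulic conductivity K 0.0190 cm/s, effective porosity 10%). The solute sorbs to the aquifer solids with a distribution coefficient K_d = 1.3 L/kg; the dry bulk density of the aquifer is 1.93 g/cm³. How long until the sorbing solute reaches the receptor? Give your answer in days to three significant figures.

4710 days

Hydraulic gradient i = (112.28 − 108.58) / 285 = 3.70 / 285 = 0.01298
K = 0.0190 cm/s × 864 = 16.42 m/d
q = Ki = 16.42 × 0.01298 = 0.2131 m/d
Seepage velocity v = q / n = 0.2131 / 0.10 = 2.131 m/d
Retardation R = 1 + ρ_b·K_d/n = 1 + 1.93×1.3/0.10 = 26.09
Contaminant velocity v_c = v/R = 2.131/26.09 = 0.08169 m/d
t = L/v_c = 385/0.08169 = 4713 d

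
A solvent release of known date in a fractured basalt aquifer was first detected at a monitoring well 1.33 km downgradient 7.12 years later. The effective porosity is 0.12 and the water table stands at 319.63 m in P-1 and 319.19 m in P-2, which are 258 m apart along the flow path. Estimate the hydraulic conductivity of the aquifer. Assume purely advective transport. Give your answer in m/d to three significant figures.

Hydraulic gradient i = (319.63 − 319.19) / 258 = 0.44 / 258 = 0.001705
t = 7.12 years = 2599 d
L = 1.33 km = 1330 m
v = L / t = 1330 / 2599 = 0.5118 m/d
K = v · n / i = 0.5118 × 0.12 / 0.001705 = 36.0 m/d

36.0 m/d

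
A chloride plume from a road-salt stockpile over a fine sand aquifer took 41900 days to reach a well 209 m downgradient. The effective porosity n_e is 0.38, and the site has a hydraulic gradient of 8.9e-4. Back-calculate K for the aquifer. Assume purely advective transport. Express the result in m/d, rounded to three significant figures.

2.13 m/d

v = L / t = 209 / 41900 = 0.004988 m/d
K = v · n / i = 0.004988 × 0.38 / 8.9e-4 = 2.13 m/d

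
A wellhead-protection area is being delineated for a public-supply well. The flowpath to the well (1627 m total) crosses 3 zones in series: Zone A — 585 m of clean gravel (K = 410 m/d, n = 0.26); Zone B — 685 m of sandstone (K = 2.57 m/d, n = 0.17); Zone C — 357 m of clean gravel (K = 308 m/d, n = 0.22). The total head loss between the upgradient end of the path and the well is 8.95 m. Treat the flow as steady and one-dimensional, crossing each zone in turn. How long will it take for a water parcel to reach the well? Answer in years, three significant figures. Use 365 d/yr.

Continuity: the same q passes through each zone, so ΔH = q·Σ(L_j/K_j) — the zones act as resistances in series.
Σ(L/K) = 585/410 + 685/2.57 + 357/308 = 1.427 + 266.5 + 1.159 = 269.1 d
q = ΔH / Σ(L/K) = 8.95 / 269.1 = 0.03326 m/d (same in every zone)
Zone A: v = q/n = 0.03326/0.26 = 0.1279 m/d → t_A = 585/0.1279 = 4574 d
Zone B: v = q/n = 0.03326/0.17 = 0.1956 m/d → t_B = 685/0.1956 = 3502 d
Zone C: v = q/n = 0.03326/0.22 = 0.1512 m/d → t_C = 357/0.1512 = 2362 d
Total t = 4574 + 3502 + 2362 = 10440 d
   = 10440 / 365 = 28.6 yr

28.6 years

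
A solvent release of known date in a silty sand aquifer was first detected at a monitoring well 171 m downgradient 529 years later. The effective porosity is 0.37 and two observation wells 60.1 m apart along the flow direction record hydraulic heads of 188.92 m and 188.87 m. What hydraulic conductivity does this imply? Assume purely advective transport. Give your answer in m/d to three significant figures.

Hydraulic gradient i = (188.92 − 188.87) / 60.1 = 0.05 / 60.1 = 8.319e-4
t = 529 years = 193100 d
v = L / t = 171 / 193100 = 8.856e-4 m/d
K = v · n / i = 8.856e-4 × 0.37 / 8.319e-4 = 0.394 m/d

0.394 m/d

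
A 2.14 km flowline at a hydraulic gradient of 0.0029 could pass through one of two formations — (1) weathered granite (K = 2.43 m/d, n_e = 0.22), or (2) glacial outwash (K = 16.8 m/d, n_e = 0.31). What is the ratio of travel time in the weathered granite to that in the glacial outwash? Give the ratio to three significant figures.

4.91

Unit 1 (weathered granite): v = 2.43×0.0029/0.22 = 0.03203 m/d, t = 2140/0.03203 = 66810 d
Unit 2 (glacial outwash): v = 16.8×0.0029/0.31 = 0.1572 m/d, t = 2140/0.1572 = 13620 d
t(weathered granite) / t(glacial outwash) = 66810/13620 = 4.91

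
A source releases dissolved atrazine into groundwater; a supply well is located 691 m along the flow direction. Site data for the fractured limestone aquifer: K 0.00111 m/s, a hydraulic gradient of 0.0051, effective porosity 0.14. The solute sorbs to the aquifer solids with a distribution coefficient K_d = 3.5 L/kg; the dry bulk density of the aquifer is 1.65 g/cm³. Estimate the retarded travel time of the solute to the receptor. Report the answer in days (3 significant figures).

8360 days

K = 0.00111 m/s × 86400 s/d = 95.90 m/d
Specific discharge q = 95.90 × 0.0051 = 0.4891 m/d
v_s = q/n_e = 0.4891/0.14 = 3.494 m/d
Retardation R = 1 + ρ_b·K_d/n = 1 + 1.65×3.5/0.14 = 42.25
Contaminant velocity v_c = v/R = 3.494/42.25 = 0.08269 m/d
t = L/v_c = 691/0.08269 = 8357 d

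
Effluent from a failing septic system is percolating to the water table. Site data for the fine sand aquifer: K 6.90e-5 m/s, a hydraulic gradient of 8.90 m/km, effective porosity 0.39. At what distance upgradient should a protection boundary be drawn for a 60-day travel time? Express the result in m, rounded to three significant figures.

K = 6.90e-5 m/s × 86400 s/d = 5.962 m/d
Darcy flux q = K·i = 5.962 × 0.0089 = 0.05306 m/d
v_s = q/n_e = 0.05306/0.39 = 0.1360 m/d
L = v × T = 0.1360 × 60 = 8.163 m

8.16 m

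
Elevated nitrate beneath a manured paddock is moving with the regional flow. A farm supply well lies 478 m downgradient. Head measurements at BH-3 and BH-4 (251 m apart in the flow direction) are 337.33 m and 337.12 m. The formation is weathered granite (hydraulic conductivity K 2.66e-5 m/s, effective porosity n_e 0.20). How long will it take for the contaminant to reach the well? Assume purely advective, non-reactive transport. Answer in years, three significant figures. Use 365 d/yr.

Hydraulic gradient i = (337.33 − 337.12) / 251 = 0.21 / 251 = 8.367e-4
K = 2.66e-5 m/s × 86400 s/d = 2.298 m/d
q = Ki = 2.298 × 8.367e-4 = 0.001923 m/d
Average linear velocity = 0.001923 / 0.20 = 0.009614 m/d
t = L / v = 478 / 0.009614 = 49720 d
   = 49720 / 365 = 136 yr

136 years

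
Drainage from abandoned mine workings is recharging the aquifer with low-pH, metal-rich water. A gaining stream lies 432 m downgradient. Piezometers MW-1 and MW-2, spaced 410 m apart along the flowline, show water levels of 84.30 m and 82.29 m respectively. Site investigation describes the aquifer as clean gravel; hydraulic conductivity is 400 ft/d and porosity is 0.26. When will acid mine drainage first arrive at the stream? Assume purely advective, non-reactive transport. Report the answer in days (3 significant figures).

Hydraulic gradient i = (84.30 − 82.29) / 410 = 2.01 / 410 = 0.004902
K = 400 ft/d × 0.3048 = 121.9 m/d
Specific discharge q = 121.9 × 0.004902 = 0.5977 m/d
Seepage velocity v = q / n = 0.5977 / 0.26 = 2.299 m/d
t = L / v = 432 / 2.299 = 187.9 d

188 days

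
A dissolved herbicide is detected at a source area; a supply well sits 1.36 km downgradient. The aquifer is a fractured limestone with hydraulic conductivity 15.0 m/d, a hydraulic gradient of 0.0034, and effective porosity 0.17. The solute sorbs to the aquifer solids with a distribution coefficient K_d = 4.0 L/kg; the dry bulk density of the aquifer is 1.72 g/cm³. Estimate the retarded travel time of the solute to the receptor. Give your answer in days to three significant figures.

q = Ki = 15.0 × 0.0034 = 0.05100 m/d
v_s = q/n_e = 0.05100/0.17 = 0.3000 m/d
Retardation R = 1 + ρ_b·K_d/n = 1 + 1.72×4.0/0.17 = 41.47
Contaminant velocity v_c = v/R = 0.3000/41.47 = 0.007234 m/d
L = 1.36 km = 1360 m
t = L/v_c = 1360/0.007234 = 188000 d

188000 days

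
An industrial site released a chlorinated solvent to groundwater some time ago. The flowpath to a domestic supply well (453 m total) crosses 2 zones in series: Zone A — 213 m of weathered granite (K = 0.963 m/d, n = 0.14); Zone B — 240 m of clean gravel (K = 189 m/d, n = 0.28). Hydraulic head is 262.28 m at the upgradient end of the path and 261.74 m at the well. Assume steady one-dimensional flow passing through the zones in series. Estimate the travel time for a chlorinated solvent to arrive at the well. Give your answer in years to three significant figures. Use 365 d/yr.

Total head drop ΔH = 262.28 − 261.74 = 0.54 m
Steady 1-D flow in series ⇒ the Darcy flux q is identical in every zone and the zone head losses add (resistances L/K in series).
Σ(L/K) = 213/0.963 + 240/189 = 221.2 + 1.270 = 222.5 d
q = ΔH / Σ(L/K) = 0.54 / 222.5 = 0.002427 m/d (same in every zone)
Zone A: v = q/n = 0.002427/0.14 = 0.01734 m/d → t_A = 213/0.01734 = 12280 d
Zone B: v = q/n = 0.002427/0.28 = 0.008670 m/d → t_B = 240/0.008670 = 27680 d
Total t = 12280 + 27680 = 39970 d
   = 39970 / 365 = 110 yr

110 years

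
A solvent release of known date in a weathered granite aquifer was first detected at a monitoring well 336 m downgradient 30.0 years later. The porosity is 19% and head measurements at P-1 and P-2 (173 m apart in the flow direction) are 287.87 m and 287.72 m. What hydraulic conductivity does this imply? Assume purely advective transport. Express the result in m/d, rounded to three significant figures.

6.72 m/d

Hydraulic gradient i = (287.87 − 287.72) / 173 = 0.15 / 173 = 8.671e-4
t = 30.0 years = 10950 d
v = L / t = 336 / 10950 = 0.03068 m/d
K = v · n / i = 0.03068 × 0.19 / 8.671e-4 = 6.72 m/d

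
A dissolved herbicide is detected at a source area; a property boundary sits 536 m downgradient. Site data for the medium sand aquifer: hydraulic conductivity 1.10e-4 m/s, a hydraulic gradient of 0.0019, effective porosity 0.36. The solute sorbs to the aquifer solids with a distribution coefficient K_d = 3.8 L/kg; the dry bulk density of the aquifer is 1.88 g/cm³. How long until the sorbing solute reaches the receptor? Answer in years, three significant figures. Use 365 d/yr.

K = 1.10e-4 m/s × 86400 s/d = 9.504 m/d
Specific discharge q = 9.504 × 0.0019 = 0.01806 m/d
v = Ki/n = 9.504·0.0019/0.36 = 0.05016 m/d
Retardation R = 1 + ρ_b·K_d/n = 1 + 1.88×3.8/0.36 = 20.84
Contaminant velocity v_c = v/R = 0.05016/20.84 = 0.002406 m/d
t = L/v_c = 536/0.002406 = 222700 d
   = 222700/365 = 610 yr

610 years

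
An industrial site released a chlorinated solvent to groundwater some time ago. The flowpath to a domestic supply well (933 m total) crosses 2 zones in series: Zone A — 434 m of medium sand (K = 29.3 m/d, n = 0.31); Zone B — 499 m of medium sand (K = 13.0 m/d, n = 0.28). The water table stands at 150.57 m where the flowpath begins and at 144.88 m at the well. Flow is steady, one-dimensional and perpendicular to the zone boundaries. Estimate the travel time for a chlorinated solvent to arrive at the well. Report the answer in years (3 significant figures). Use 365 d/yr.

Total head drop ΔH = 150.57 − 144.88 = 5.69 m
Continuity: the same q passes through each zone, so ΔH = q·Σ(L_j/K_j) — the zones act as resistances in series.
Σ(L/K) = 434/29.3 + 499/13.0 = 14.81 + 38.38 = 53.20 d
q = ΔH / Σ(L/K) = 5.69 / 53.20 = 0.1070 m/d (same in every zone)
Zone A: v = q/n = 0.1070/0.31 = 0.3450 m/d → t_A = 434/0.3450 = 1258 d
Zone B: v = q/n = 0.1070/0.28 = 0.3820 m/d → t_B = 499/0.3820 = 1306 d
Total t = 1258 + 1306 = 2564 d
   = 2564 / 365 = 7.02 yr

7.02 years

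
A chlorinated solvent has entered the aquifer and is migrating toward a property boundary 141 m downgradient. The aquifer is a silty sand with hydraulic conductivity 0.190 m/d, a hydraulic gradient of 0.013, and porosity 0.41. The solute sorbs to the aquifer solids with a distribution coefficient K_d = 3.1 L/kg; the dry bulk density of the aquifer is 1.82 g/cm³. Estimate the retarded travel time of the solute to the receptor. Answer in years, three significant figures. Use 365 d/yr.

Specific discharge q = 0.190 × 0.013 = 0.002470 m/d
Seepage velocity v = q / n = 0.002470 / 0.41 = 0.006024 m/d
Retardation R = 1 + ρ_b·K_d/n = 1 + 1.82×3.1/0.41 = 14.76
Contaminant velocity v_c = v/R = 0.006024/14.76 = 4.081e-4 m/d
t = L/v_c = 141/4.081e-4 = 345500 d
   = 345500/365 = 947 yr

947 years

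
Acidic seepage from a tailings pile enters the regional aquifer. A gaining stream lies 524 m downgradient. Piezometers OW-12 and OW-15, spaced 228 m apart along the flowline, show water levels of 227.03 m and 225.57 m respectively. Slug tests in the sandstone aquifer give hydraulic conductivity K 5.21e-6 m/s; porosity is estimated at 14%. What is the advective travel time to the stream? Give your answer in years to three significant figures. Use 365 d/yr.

69.7 years

Hydraulic gradient i = (227.03 − 225.57) / 228 = 1.46 / 228 = 0.006404
K = 5.21e-6 m/s × 86400 s/d = 0.4501 m/d
Specific discharge q = 0.4501 × 0.006404 = 0.002883 m/d
v = Ki/n = 0.4501·0.006404/0.14 = 0.02059 m/d
t = L / v = 524 / 0.02059 = 25450 d
   = 25450 / 365 = 69.7 yr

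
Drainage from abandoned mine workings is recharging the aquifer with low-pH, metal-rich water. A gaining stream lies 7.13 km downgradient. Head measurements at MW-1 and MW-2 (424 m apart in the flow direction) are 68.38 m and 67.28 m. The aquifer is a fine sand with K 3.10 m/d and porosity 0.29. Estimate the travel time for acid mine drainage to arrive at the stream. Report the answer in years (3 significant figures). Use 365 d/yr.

704 years

Hydraulic gradient i = (68.38 − 67.28) / 424 = 1.10 / 424 = 0.002594
q = Ki = 3.10 × 0.002594 = 0.008042 m/d
Average linear velocity = 0.008042 / 0.29 = 0.02773 m/d
L = 7.13 km = 7130 m
t = L / v = 7130 / 0.02773 = 257100 d
   = 257100 / 365 = 704 yr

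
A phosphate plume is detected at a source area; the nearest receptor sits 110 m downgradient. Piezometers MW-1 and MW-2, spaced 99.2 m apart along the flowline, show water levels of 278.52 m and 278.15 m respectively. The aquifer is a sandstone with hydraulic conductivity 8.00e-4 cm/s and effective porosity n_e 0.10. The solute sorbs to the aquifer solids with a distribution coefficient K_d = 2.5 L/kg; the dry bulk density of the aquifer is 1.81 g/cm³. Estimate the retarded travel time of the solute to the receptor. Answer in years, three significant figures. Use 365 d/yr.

541 years

Hydraulic gradient i = (278.52 − 278.15) / 99.2 = 0.37 / 99.2 = 0.003730
K = 8.00e-4 cm/s × 864 = 0.6912 m/d
Specific discharge q = 0.6912 × 0.003730 = 0.002578 m/d
v = Ki/n = 0.6912·0.003730/0.10 = 0.02578 m/d
Retardation R = 1 + ρ_b·K_d/n = 1 + 1.81×2.5/0.10 = 46.25
Contaminant velocity v_c = v/R = 0.02578/46.25 = 5.574e-4 m/d
t = L/v_c = 110/5.574e-4 = 197300 d
   = 197300/365 = 541 yr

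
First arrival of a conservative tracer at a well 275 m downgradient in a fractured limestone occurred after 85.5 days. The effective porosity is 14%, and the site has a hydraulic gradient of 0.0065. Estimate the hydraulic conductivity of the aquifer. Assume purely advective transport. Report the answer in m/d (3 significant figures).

v = L / t = 275 / 85.5 = 3.216 m/d
K = v · n / i = 3.216 × 0.14 / 0.0065 = 69.3 m/d

69.3 m/d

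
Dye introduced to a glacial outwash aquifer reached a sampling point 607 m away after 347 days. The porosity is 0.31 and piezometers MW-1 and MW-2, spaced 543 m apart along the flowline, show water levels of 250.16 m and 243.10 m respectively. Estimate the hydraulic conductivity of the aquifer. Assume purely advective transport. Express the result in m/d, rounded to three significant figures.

Hydraulic gradient i = (250.16 − 243.10) / 543 = 7.06 / 543 = 0.01300
v = L / t = 607 / 347 = 1.749 m/d
K = v · n / i = 1.749 × 0.31 / 0.01300 = 41.7 m/d

41.7 m/d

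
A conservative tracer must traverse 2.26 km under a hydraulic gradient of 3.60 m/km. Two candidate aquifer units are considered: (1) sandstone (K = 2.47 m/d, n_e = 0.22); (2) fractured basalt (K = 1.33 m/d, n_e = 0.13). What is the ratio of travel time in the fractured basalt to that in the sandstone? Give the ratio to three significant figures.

Unit 1 (sandstone): v = 2.47×0.0036/0.22 = 0.04042 m/d, t = 2260/0.04042 = 55920 d
Unit 2 (fractured basalt): v = 1.33×0.0036/0.13 = 0.03683 m/d, t = 2260/0.03683 = 61360 d
t(fractured basalt) / t(sandstone) = 61360/55920 = 1.10

1.10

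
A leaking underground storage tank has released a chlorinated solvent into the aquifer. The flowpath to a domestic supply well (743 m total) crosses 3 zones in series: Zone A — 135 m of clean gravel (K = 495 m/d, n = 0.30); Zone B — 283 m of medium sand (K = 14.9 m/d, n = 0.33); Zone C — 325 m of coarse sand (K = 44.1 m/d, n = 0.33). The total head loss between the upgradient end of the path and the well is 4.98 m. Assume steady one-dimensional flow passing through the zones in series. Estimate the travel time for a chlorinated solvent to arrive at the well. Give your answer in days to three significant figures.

Continuity: the same q passes through each zone, so ΔH = q·Σ(L_j/K_j) — the zones act as resistances in series.
Σ(L/K) = 135/495 + 283/14.9 + 325/44.1 = 0.2727 + 18.99 + 7.370 = 26.64 d
q = ΔH / Σ(L/K) = 4.98 / 26.64 = 0.1870 m/d (same in every zone)
Zone A: v = q/n = 0.1870/0.30 = 0.6232 m/d → t_A = 135/0.6232 = 216.6 d
Zone B: v = q/n = 0.1870/0.33 = 0.5666 m/d → t_B = 283/0.5666 = 499.5 d
Zone C: v = q/n = 0.1870/0.33 = 0.5666 m/d → t_C = 325/0.5666 = 573.6 d
Total t = 216.6 + 499.5 + 573.6 = 1290 d

1290 days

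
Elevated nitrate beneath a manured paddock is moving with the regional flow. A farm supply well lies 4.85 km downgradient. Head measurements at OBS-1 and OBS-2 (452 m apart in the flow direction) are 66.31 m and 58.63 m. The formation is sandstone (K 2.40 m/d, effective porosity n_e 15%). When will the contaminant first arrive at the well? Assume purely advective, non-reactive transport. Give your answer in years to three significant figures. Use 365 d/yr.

48.9 years

Hydraulic gradient i = (66.31 − 58.63) / 452 = 7.68 / 452 = 0.01699
q = Ki = 2.40 × 0.01699 = 0.04078 m/d
v = Ki/n = 2.40·0.01699/0.15 = 0.2719 m/d
L = 4.85 km = 4850 m
t = L / v = 4850 / 0.2719 = 17840 d
   = 17840 / 365 = 48.9 yr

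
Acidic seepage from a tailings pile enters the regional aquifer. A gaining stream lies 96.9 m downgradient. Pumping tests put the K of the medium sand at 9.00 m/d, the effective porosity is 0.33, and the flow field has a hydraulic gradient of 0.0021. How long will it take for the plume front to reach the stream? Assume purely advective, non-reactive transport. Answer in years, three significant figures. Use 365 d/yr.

4.64 years

Darcy flux q = K·i = 9.00 × 0.0021 = 0.01890 m/d
Average linear velocity = 0.01890 / 0.33 = 0.05727 m/d
t = L / v = 96.9 / 0.05727 = 1692 d
   = 1692 / 365 = 4.64 yr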